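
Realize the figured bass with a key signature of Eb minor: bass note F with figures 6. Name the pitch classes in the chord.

F, Ab, Db

The written figures 6 are shorthand for 6/3: the 3 is implied.
A third above F in this key is Ab.
A sixth above F in this key is Db.
Together with the bass F, this spells Db major in first inversion.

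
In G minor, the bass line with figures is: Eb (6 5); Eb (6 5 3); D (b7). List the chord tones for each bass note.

Eb (6/5/3): Eb, G, Bb, C.
Eb (6/5/3): Eb, G, Bb, C.
D (b7/5/3): D, F, A, Cb.

Eb, G, Bb, C | Eb, G, Bb, C | D, F, A, Cb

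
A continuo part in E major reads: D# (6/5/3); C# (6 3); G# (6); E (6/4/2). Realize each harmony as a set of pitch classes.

D#, F#, A, B | C#, E, A | G#, B, E | E, F#, A, C#

D# (6/5/3): D#, F#, A, B.
C# (6/3): C#, E, A.
G# (6/3): G#, B, E.
E (6/4/2): E, F#, A, C#.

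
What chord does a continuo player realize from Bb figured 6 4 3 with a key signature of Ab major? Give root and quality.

Eb dominant seventh

The figures 6 4 3 indicate a seventh chord in second inversion.
In second inversion the root lies a fourth above the bass: a fourth above Bb in Ab major is Eb.
The chord tones are Bb, Db, Eb, G, giving Eb dominant seventh.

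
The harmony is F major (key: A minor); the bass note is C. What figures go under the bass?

C is the fifth of F major, so the chord is in second inversion.
A triad in second inversion is figured 6/4, conventionally abbreviated 6/4.

6/4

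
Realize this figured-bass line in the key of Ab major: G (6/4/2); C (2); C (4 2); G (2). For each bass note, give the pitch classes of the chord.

G (6/4/2): G, Ab, C, Eb.
C (6/4/2): C, Db, F, Ab.
C (6/4/2): C, Db, F, Ab.
G (6/4/2): G, Ab, C, Eb.

G, Ab, C, Eb | C, Db, F, Ab | C, Db, F, Ab | G, Ab, C, Eb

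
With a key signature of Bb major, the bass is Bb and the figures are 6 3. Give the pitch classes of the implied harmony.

A third above Bb in this key is D.
A sixth above Bb in this key is G.
Together with the bass Bb, this spells G minor in first inversion.

Bb, D, G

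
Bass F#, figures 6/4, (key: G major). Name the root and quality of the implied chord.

The figures 6/4 indicate a triad in second inversion.
In second inversion the root lies a fourth above the bass: a fourth above F# in G major is B.
The chord tones are F#, B, D, giving B minor.

B minor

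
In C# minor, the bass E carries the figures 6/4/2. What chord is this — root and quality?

The figures 6/4/2 indicate a seventh chord in third inversion.
In third inversion the root lies a second above the bass: a second above E in C# minor is F#.
The chord tones are E, F#, A, C#, giving F# minor seventh.

F# minor seventh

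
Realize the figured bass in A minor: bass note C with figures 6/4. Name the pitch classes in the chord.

A fourth above C in this key is F.
A sixth above C in this key is A.
Together with the bass C, this spells F major in second inversion.

C, F, A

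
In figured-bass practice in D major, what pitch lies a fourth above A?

Counting 3 letter steps above A lands on D; in D major, that letter is D.

D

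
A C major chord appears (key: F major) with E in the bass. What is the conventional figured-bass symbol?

6

E is the third of C major, so the chord is in first inversion.
A triad in first inversion is figured 6/3, conventionally abbreviated 6.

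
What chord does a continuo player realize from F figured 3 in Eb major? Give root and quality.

F minor

The figures 3 indicate a triad in root position.
In root position the bass is the root, so the root is F.
The chord tones are F, Ab, C, giving F minor.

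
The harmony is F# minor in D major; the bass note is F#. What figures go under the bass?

F# is the root of F# minor, so the chord is in root position.
A triad in root position is figured 5/3, conventionally abbreviated (no figures — root-position triad).

no figures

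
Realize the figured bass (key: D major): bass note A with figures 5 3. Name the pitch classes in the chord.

A third above A in this key is C#.
A fifth above A in this key is E.
Together with the bass A, this spells A major in root position.

A, C#, E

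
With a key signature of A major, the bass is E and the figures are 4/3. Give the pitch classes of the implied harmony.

E, G#, A, C#

The written figures 4/3 are shorthand for 6/4/3: the 6 is implied.
A third above E in this key is G#.
A fourth above E in this key is A.
A sixth above E in this key is C#.
Together with the bass E, this spells A major seventh in second inversion.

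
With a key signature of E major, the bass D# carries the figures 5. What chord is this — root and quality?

The figures 5 indicate a triad in root position.
In root position the bass is the root, so the root is D#.
The chord tones are D#, F#, A, giving D# diminished.

D# diminished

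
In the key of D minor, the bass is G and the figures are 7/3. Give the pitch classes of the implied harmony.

G, Bb, D, F

The written figures 7/3 are shorthand for 7/5/3: the 5 is implied.
A third above G in this key is Bb.
A fifth above G in this key is D.
A seventh above G in this key is F.
Together with the bass G, this spells G minor seventh in root position.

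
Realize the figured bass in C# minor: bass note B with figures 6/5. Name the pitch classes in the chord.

B, D#, F#, G#

The written figures 6/5 are shorthand for 6/5/3: the 3 is implied.
A third above B in this key is D#.
A fifth above B in this key is F#.
A sixth above B in this key is G#.
Together with the bass B, this spells G# minor seventh in first inversion.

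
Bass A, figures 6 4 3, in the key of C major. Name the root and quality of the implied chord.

D minor seventh

The figures 6 4 3 indicate a seventh chord in second inversion.
In second inversion the root lies a fourth above the bass: a fourth above A in C major is D.
The chord tones are A, C, D, F, giving D minor seventh.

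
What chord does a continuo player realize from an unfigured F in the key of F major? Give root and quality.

F major

An unfigured bass indicates a triad in root position.
In root position the bass is the root, so the root is F.
The chord tones are F, A, C, giving F major.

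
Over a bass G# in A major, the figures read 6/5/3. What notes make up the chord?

G#, B, D, E

A third above G# in this key is B.
A fifth above G# in this key is D.
A sixth above G# in this key is E.
Together with the bass G#, this spells E dominant seventh in first inversion.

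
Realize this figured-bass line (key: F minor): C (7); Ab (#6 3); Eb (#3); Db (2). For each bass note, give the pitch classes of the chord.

C (7/5/3): C, Eb, G, Bb.
Ab (#6/3): Ab, C, F#.
Eb (5/#3): Eb, G#, Bb.
Db (6/4/2): Db, Eb, G, Bb.

C, Eb, G, Bb | Ab, C, F# | Eb, G#, Bb | Db, Eb, G, Bb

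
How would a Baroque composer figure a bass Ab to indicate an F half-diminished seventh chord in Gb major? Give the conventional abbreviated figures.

Ab is the third of F half-diminished seventh, so the chord is in first inversion.
A seventh chord in first inversion is figured 6/5/3, conventionally abbreviated 6/5.

6/5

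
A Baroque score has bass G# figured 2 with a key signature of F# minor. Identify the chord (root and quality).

The figures 2 indicate a seventh chord in third inversion.
In third inversion the root lies a second above the bass: a second above G# in F# minor is A.
The chord tones are G#, A, C#, E, giving A major seventh.

A major seventh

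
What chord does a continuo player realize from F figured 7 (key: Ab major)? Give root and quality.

F minor seventh

The figures 7 indicate a seventh chord in root position.
In root position the bass is the root, so the root is F.
The chord tones are F, Ab, C, Eb, giving F minor seventh.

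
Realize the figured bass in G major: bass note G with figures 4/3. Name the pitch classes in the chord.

The written figures 4/3 are shorthand for 6/4/3: the 6 is implied.
A third above G in this key is B.
A fourth above G in this key is C.
A sixth above G in this key is E.
Together with the bass G, this spells C major seventh in second inversion.

G, B, C, E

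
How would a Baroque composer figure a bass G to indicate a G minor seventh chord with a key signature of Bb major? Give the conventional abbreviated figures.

7

G is the root of G minor seventh, so the chord is in root position.
A seventh chord in root position is figured 7/5/3, conventionally abbreviated 7.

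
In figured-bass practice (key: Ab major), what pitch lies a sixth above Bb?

G

Counting 5 letter steps above Bb lands on G; in Ab major, that letter is G.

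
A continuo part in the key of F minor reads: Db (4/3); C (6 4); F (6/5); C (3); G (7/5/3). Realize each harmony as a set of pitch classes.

Db (6/4/3): Db, F, G, Bb.
C (6/4): C, F, Ab.
F (6/5/3): F, Ab, C, Db.
C (5/3): C, Eb, G.
G (7/5/3): G, Bb, Db, F.

Db, F, G, Bb | C, F, Ab | F, Ab, C, Db | C, Eb, G | G, Bb, Db, F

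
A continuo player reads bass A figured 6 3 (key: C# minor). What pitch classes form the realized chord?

A, C#, F#

A third above A in this key is C#.
A sixth above A in this key is F#.
Together with the bass A, this spells F# minor in first inversion.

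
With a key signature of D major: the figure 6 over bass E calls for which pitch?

Counting 5 letter steps above E lands on C; in D major, that letter is C#.

C#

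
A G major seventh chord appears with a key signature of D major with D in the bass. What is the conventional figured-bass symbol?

D is the fifth of G major seventh, so the chord is in second inversion.
A seventh chord in second inversion is figured 6/4/3, conventionally abbreviated 4/3.

4/3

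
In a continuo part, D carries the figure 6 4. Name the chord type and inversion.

triad, second inversion

Intervals of 6/4 above the bass form a triad; the bass is the fifth, so this is second inversion.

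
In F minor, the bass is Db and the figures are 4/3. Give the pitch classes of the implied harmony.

The written figures 4/3 are shorthand for 6/4/3: the 6 is implied.
A third above Db in this key is F.
A fourth above Db in this key is G.
A sixth above Db in this key is Bb.
Together with the bass Db, this spells G half-diminished seventh in second inversion.

Db, F, G, Bb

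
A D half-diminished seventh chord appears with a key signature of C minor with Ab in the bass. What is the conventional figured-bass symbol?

Ab is the fifth of D half-diminished seventh, so the chord is in second inversion.
A seventh chord in second inversion is figured 6/4/3, conventionally abbreviated 4/3.

4/3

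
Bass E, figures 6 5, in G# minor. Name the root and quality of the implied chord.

The figures 6 5 indicate a seventh chord in first inversion.
In first inversion the root lies a sixth above the bass: a sixth above E in G# minor is C#.
The chord tones are E, G#, B, C#, giving C# minor seventh.

C# minor seventh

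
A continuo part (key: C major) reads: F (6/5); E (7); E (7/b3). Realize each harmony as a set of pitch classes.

F (6/5/3): F, A, C, D.
E (7/5/3): E, G, B, D.
E (7/5/b3): E, Gb, B, D.

F, A, C, D | E, G, B, D | E, Gb, B, D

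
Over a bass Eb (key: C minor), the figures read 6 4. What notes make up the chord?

Eb, Ab, C

A fourth above Eb in this key is Ab.
A sixth above Eb in this key is C.
Together with the bass Eb, this spells Ab major in second inversion.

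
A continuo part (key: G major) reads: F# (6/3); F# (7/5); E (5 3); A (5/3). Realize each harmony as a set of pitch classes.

F# (6/3): F#, A, D.
F# (7/5/3): F#, A, C, E.
E (5/3): E, G, B.
A (5/3): A, C, E.

F#, A, D | F#, A, C, E | E, G, B | A, C, E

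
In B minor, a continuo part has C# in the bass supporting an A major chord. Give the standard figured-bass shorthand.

6

C# is the third of A major, so the chord is in first inversion.
A triad in first inversion is figured 6/3, conventionally abbreviated 6.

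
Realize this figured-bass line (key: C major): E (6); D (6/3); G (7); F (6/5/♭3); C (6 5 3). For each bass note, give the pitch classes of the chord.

E, G, C | D, F, B | G, B, D, F | F, Ab, C, D | C, E, G, A

E (6/3): E, G, C.
D (6/3): D, F, B.
G (7/5/3): G, B, D, F.
F (6/5/b3): F, Ab, C, D.
C (6/5/3): C, E, G, A.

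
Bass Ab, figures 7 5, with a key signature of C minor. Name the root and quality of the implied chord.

Ab major seventh

The figures 7 5 indicate a seventh chord in root position.
In root position the bass is the root, so the root is Ab.
The chord tones are Ab, C, Eb, G, giving Ab major seventh.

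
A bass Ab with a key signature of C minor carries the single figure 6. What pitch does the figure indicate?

F

Counting 5 letter steps above Ab lands on F; in C minor, that letter is F.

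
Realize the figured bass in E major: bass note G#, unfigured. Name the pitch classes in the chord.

G#, B, D#

An unfigured bass implies 5/3.
A third above G# in this key is B.
A fifth above G# in this key is D#.
Together with the bass G#, this spells G# minor in root position.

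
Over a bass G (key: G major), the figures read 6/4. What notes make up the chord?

G, C, E

A fourth above G in this key is C.
A sixth above G in this key is E.
Together with the bass G, this spells C major in second inversion.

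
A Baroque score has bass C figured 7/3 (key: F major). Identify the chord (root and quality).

C dominant seventh

The figures 7/3 indicate a seventh chord in root position.
In root position the bass is the root, so the root is C.
The chord tones are C, E, G, Bb, giving C dominant seventh.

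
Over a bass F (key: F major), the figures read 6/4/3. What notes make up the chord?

F, A, Bb, D

A third above F in this key is A.
A fourth above F in this key is Bb.
A sixth above F in this key is D.
Together with the bass F, this spells Bb major seventh in second inversion.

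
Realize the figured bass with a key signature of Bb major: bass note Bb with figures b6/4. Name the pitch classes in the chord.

A fourth above Bb in this key is Eb.
A sixth above Bb in this key is G, lowered to Gb by the flat.
Together with the bass Bb, this spells Eb minor in second inversion.

Bb, Eb, Gb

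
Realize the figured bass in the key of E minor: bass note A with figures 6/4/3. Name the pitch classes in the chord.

A, C, D, F#

A third above A in this key is C.
A fourth above A in this key is D.
A sixth above A in this key is F#.
Together with the bass A, this spells D dominant seventh in second inversion.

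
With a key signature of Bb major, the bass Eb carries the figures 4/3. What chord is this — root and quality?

The figures 4/3 indicate a seventh chord in second inversion.
In second inversion the root lies a fourth above the bass: a fourth above Eb in Bb major is A.
The chord tones are Eb, G, A, C, giving A half-diminished seventh.

A half-diminished seventh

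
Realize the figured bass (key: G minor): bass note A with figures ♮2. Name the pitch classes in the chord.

The written figures ♮2 are shorthand for 6/4/2: the 6/4 are implied.
A second above A in this key is Bb, made natural (B) by the ♮ figure.
A fourth above A in this key is D.
A sixth above A in this key is F.
Together with the bass A, this spells B half-diminished seventh in third inversion.

A, B, D, F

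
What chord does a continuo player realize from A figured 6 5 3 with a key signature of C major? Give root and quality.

F major seventh

The figures 6 5 3 indicate a seventh chord in first inversion.
In first inversion the root lies a sixth above the bass: a sixth above A in C major is F.
The chord tones are A, C, E, F, giving F major seventh.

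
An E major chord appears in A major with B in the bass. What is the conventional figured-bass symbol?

6/4

B is the fifth of E major, so the chord is in second inversion.
A triad in second inversion is figured 6/4, conventionally abbreviated 6/4.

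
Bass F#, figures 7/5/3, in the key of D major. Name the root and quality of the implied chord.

F# minor seventh

The figures 7/5/3 indicate a seventh chord in root position.
In root position the bass is the root, so the root is F#.
The chord tones are F#, A, C#, E, giving F# minor seventh.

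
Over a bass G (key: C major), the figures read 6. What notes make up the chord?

The written figures 6 are shorthand for 6/3: the 3 is implied.
A third above G in this key is B.
A sixth above G in this key is E.
Together with the bass G, this spells E minor in first inversion.

G, B, E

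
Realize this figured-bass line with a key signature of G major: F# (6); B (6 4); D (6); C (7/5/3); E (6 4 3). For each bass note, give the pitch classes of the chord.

F#, A, D | B, E, G | D, F#, B | C, E, G, B | E, G, A, C

F# (6/3): F#, A, D.
B (6/4): B, E, G.
D (6/3): D, F#, B.
C (7/5/3): C, E, G, B.
E (6/4/3): E, G, A, C.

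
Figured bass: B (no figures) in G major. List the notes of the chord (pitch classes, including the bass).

B, D, F#

An unfigured bass implies 5/3.
A third above B in this key is D.
A fifth above B in this key is F#.
Together with the bass B, this spells B minor in root position.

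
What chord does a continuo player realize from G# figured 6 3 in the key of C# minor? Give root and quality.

E major

The figures 6 3 indicate a triad in first inversion.
In first inversion the root lies a sixth above the bass: a sixth above G# in C# minor is E.
The chord tones are G#, B, E, giving E major.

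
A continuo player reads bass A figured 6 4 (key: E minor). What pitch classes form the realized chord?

A, D, F#

A fourth above A in this key is D.
A sixth above A in this key is F#.
Together with the bass A, this spells D major in second inversion.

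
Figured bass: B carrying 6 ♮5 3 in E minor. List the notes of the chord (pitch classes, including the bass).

A third above B in this key is D.
A fifth above B in this key is F#, made natural (F) by the ♮ figure.
A sixth above B in this key is G.
Together with the bass B, this spells G dominant seventh in first inversion.

B, D, F, G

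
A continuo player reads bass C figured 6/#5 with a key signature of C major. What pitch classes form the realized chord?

C, E, G#, A

The written figures 6/#5 are shorthand for 6/5/3: the 3 is implied.
A third above C in this key is E.
A fifth above C in this key is G, raised to G# by the sharp.
A sixth above C in this key is A.
Together with the bass C, this spells A minor-major seventh in first inversion.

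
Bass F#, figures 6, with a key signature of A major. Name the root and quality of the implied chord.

The figures 6 indicate a triad in first inversion.
In first inversion the root lies a sixth above the bass: a sixth above F# in A major is D.
The chord tones are F#, A, D, giving D major.

D major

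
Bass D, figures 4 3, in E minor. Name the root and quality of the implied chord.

The figures 4 3 indicate a seventh chord in second inversion.
In second inversion the root lies a fourth above the bass: a fourth above D in E minor is G.
The chord tones are D, F#, G, B, giving G major seventh.

G major seventh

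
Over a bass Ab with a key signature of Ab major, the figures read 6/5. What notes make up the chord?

The written figures 6/5 are shorthand for 6/5/3: the 3 is implied.
A third above Ab in this key is C.
A fifth above Ab in this key is Eb.
A sixth above Ab in this key is F.
Together with the bass Ab, this spells F minor seventh in first inversion.

Ab, C, Eb, F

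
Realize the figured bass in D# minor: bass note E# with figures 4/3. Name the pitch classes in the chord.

The written figures 4/3 are shorthand for 6/4/3: the 6 is implied.
A third above E# in this key is G#.
A fourth above E# in this key is A#.
A sixth above E# in this key is C#.
Together with the bass E#, this spells A# minor seventh in second inversion.

E#, G#, A#, C#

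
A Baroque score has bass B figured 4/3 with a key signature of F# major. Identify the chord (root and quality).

E# half-diminished seventh

The figures 4/3 indicate a seventh chord in second inversion.
In second inversion the root lies a fourth above the bass: a fourth above B in F# major is E#.
The chord tones are B, D#, E#, G#, giving E# half-diminished seventh.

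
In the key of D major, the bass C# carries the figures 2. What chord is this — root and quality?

The figures 2 indicate a seventh chord in third inversion.
In third inversion the root lies a second above the bass: a second above C# in D major is D.
The chord tones are C#, D, F#, A, giving D major seventh.

D major seventh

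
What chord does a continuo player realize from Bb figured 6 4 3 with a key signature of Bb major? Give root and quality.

The figures 6 4 3 indicate a seventh chord in second inversion.
In second inversion the root lies a fourth above the bass: a fourth above Bb in Bb major is Eb.
The chord tones are Bb, D, Eb, G, giving Eb major seventh.

Eb major seventh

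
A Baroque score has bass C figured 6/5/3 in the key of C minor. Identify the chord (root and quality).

The figures 6/5/3 indicate a seventh chord in first inversion.
In first inversion the root lies a sixth above the bass: a sixth above C in C minor is Ab.
The chord tones are C, Eb, G, Ab, giving Ab major seventh.

Ab major seventh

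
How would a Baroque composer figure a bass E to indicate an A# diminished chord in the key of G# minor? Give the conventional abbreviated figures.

6/4

E is the fifth of A# diminished, so the chord is in second inversion.
A triad in second inversion is figured 6/4, conventionally abbreviated 6/4.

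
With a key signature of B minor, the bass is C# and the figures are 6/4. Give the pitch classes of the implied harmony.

A fourth above C# in this key is F#.
A sixth above C# in this key is A.
Together with the bass C#, this spells F# minor in second inversion.

C#, F#, A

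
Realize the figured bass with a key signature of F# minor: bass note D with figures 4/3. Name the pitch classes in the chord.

D, F#, G#, B

The written figures 4/3 are shorthand for 6/4/3: the 6 is implied.
A third above D in this key is F#.
A fourth above D in this key is G#.
A sixth above D in this key is B.
Together with the bass D, this spells G# half-diminished seventh in second inversion.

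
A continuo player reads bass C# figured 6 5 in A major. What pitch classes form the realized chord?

C#, E, G#, A

The written figures 6 5 are shorthand for 6/5/3: the 3 is implied.
A third above C# in this key is E.
A fifth above C# in this key is G#.
A sixth above C# in this key is A.
Together with the bass C#, this spells A major seventh in first inversion.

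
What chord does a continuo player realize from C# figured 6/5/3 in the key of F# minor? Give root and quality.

The figures 6/5/3 indicate a seventh chord in first inversion.
In first inversion the root lies a sixth above the bass: a sixth above C# in F# minor is A.
The chord tones are C#, E, G#, A, giving A major seventh.

A major seventh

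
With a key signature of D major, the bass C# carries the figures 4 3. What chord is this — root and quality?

The figures 4 3 indicate a seventh chord in second inversion.
In second inversion the root lies a fourth above the bass: a fourth above C# in D major is F#.
The chord tones are C#, E, F#, A, giving F# minor seventh.

F# minor seventh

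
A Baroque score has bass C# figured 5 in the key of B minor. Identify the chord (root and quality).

The figures 5 indicate a triad in root position.
In root position the bass is the root, so the root is C#.
The chord tones are C#, E, G, giving C# diminished.

C# diminished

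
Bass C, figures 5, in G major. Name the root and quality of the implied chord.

The figures 5 indicate a triad in root position.
In root position the bass is the root, so the root is C.
The chord tones are C, E, G, giving C major.

C major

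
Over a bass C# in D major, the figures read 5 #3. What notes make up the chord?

C#, E#, G

A third above C# in this key is E, raised to E# by the sharp.
A fifth above C# in this key is G.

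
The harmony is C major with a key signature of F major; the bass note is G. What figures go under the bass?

6/4

G is the fifth of C major, so the chord is in second inversion.
A triad in second inversion is figured 6/4, conventionally abbreviated 6/4.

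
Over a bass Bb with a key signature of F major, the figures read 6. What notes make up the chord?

The written figures 6 are shorthand for 6/3: the 3 is implied.
A third above Bb in this key is D.
A sixth above Bb in this key is G.
Together with the bass Bb, this spells G minor in first inversion.

Bb, D, G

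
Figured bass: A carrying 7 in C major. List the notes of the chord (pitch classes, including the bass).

The written figures 7 are shorthand for 7/5/3: the 5/3 are implied.
A third above A in this key is C.
A fifth above A in this key is E.
A seventh above A in this key is G.
Together with the bass A, this spells A minor seventh in root position.

A, C, E, G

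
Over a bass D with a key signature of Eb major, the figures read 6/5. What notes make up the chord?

The written figures 6/5 are shorthand for 6/5/3: the 3 is implied.
A third above D in this key is F.
A fifth above D in this key is Ab.
A sixth above D in this key is Bb.
Together with the bass D, this spells Bb dominant seventh in first inversion.

D, F, Ab, Bb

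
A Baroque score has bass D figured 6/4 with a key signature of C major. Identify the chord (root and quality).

The figures 6/4 indicate a triad in second inversion.
In second inversion the root lies a fourth above the bass: a fourth above D in C major is G.
The chord tones are D, G, B, giving G major.

G major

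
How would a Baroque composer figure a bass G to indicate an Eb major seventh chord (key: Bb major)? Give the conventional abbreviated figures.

G is the third of Eb major seventh, so the chord is in first inversion.
A seventh chord in first inversion is figured 6/5/3, conventionally abbreviated 6/5.

6/5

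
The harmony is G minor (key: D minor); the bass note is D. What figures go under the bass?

D is the fifth of G minor, so the chord is in second inversion.
A triad in second inversion is figured 6/4, conventionally abbreviated 6/4.

6/4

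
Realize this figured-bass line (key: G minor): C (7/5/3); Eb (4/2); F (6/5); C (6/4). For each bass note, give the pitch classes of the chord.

C, Eb, G, Bb | Eb, F, A, C | F, A, C, D | C, F, A

C (7/5/3): C, Eb, G, Bb.
Eb (6/4/2): Eb, F, A, C.
F (6/5/3): F, A, C, D.
C (6/4): C, F, A.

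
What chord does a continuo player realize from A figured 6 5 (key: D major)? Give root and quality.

F# minor seventh

The figures 6 5 indicate a seventh chord in first inversion.
In first inversion the root lies a sixth above the bass: a sixth above A in D major is F#.
The chord tones are A, C#, E, F#, giving F# minor seventh.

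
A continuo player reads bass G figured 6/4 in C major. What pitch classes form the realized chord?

A fourth above G in this key is C.
A sixth above G in this key is E.
Together with the bass G, this spells C major in second inversion.

G, C, E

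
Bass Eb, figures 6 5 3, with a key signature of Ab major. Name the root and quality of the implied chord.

The figures 6 5 3 indicate a seventh chord in first inversion.
In first inversion the root lies a sixth above the bass: a sixth above Eb in Ab major is C.
The chord tones are Eb, G, Bb, C, giving C minor seventh.

C minor seventh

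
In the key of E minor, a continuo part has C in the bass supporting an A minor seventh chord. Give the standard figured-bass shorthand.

C is the third of A minor seventh, so the chord is in first inversion.
A seventh chord in first inversion is figured 6/5/3, conventionally abbreviated 6/5.

6/5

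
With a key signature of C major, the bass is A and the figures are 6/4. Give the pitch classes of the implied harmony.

A, D, F

A fourth above A in this key is D.
A sixth above A in this key is F.
Together with the bass A, this spells D minor in second inversion.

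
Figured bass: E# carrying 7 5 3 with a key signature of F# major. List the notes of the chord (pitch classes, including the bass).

E#, G#, B, D#

A third above E# in this key is G#.
A fifth above E# in this key is B.
A seventh above E# in this key is D#.
Together with the bass E#, this spells E# half-diminished seventh in root position.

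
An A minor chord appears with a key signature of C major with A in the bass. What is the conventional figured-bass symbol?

A is the root of A minor, so the chord is in root position.
A triad in root position is figured 5/3, conventionally abbreviated (no figures — root-position triad).

no figures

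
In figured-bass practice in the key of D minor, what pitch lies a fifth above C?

Counting 4 letter steps above C lands on G; in D minor, that letter is G.

G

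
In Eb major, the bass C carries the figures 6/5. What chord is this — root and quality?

Ab major seventh

The figures 6/5 indicate a seventh chord in first inversion.
In first inversion the root lies a sixth above the bass: a sixth above C in Eb major is Ab.
The chord tones are C, Eb, G, Ab, giving Ab major seventh.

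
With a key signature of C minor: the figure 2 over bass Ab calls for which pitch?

Counting 1 letter step above Ab lands on B; in C minor, that letter is Bb.

Bb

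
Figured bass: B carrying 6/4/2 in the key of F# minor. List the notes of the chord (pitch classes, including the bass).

B, C#, E, G#

A second above B in this key is C#.
A fourth above B in this key is E.
A sixth above B in this key is G#.
Together with the bass B, this spells C# minor seventh in third inversion.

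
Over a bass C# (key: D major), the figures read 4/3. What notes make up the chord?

C#, E, F#, A

The written figures 4/3 are shorthand for 6/4/3: the 6 is implied.
A third above C# in this key is E.
A fourth above C# in this key is F#.
A sixth above C# in this key is A.
Together with the bass C#, this spells F# minor seventh in second inversion.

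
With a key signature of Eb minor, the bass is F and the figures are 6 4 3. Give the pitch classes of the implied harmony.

F, Ab, Bb, Db

A third above F in this key is Ab.
A fourth above F in this key is Bb.
A sixth above F in this key is Db.
Together with the bass F, this spells Bb minor seventh in second inversion.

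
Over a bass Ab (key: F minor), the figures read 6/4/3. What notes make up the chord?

Ab, C, Db, F

A third above Ab in this key is C.
A fourth above Ab in this key is Db.
A sixth above Ab in this key is F.
Together with the bass Ab, this spells Db major seventh in second inversion.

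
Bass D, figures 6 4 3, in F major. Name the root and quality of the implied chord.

G minor seventh

The figures 6 4 3 indicate a seventh chord in second inversion.
In second inversion the root lies a fourth above the bass: a fourth above D in F major is G.
The chord tones are D, F, G, Bb, giving G minor seventh.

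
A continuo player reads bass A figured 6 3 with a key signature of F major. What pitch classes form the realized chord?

A, C, F

A third above A in this key is C.
A sixth above A in this key is F.
Together with the bass A, this spells F major in first inversion.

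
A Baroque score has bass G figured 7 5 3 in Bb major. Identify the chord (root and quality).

The figures 7 5 3 indicate a seventh chord in root position.
In root position the bass is the root, so the root is G.
The chord tones are G, Bb, D, F, giving G minor seventh.

G minor seventh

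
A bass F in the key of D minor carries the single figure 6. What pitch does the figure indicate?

Counting 5 letter steps above F lands on D; in D minor, that letter is D.

D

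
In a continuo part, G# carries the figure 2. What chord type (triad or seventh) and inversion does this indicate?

2 is shorthand for 6/4/2.
Intervals of 6/4/2 above the bass form a seventh chord; the bass is the seventh, so this is third inversion.

seventh chord, third inversion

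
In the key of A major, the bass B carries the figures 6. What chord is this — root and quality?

G# diminished

The figures 6 indicate a triad in first inversion.
In first inversion the root lies a sixth above the bass: a sixth above B in A major is G#.
The chord tones are B, D, G#, giving G# diminished.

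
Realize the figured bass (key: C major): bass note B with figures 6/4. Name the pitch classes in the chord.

A fourth above B in this key is E.
A sixth above B in this key is G.
Together with the bass B, this spells E minor in second inversion.

B, E, G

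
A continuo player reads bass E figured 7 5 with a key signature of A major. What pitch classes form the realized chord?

The written figures 7 5 are shorthand for 7/5/3: the 3 is implied.
A third above E in this key is G#.
A fifth above E in this key is B.
A seventh above E in this key is D.
Together with the bass E, this spells E dominant seventh in root position.

E, G#, B, D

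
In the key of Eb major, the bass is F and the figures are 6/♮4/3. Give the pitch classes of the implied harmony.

F, Ab, B, D

A third above F in this key is Ab.
A fourth above F in this key is Bb, made natural (B) by the ♮ figure.
A sixth above F in this key is D.
Together with the bass F, this spells B diminished seventh in second inversion.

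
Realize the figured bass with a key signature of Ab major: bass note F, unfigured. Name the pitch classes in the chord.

F, Ab, C

An unfigured bass implies 5/3.
A third above F in this key is Ab.
A fifth above F in this key is C.
Together with the bass F, this spells F minor in root position.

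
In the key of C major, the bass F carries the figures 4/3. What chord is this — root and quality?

The figures 4/3 indicate a seventh chord in second inversion.
In second inversion the root lies a fourth above the bass: a fourth above F in C major is B.
The chord tones are F, A, B, D, giving B half-diminished seventh.

B half-diminished seventh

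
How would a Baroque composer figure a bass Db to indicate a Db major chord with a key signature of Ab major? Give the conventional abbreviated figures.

Db is the root of Db major, so the chord is in root position.
A triad in root position is figured 5/3, conventionally abbreviated (no figures — root-position triad).

no figures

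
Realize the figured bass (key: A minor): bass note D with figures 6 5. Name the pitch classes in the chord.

D, F, A, B

The written figures 6 5 are shorthand for 6/5/3: the 3 is implied.
A third above D in this key is F.
A fifth above D in this key is A.
A sixth above D in this key is B.
Together with the bass D, this spells B half-diminished seventh in first inversion.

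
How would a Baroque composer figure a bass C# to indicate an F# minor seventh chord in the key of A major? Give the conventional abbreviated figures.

C# is the fifth of F# minor seventh, so the chord is in second inversion.
A seventh chord in second inversion is figured 6/4/3, conventionally abbreviated 4/3.

4/3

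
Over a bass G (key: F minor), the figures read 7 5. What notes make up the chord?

The written figures 7 5 are shorthand for 7/5/3: the 3 is implied.
A third above G in this key is Bb.
A fifth above G in this key is Db.
A seventh above G in this key is F.
Together with the bass G, this spells G half-diminished seventh in root position.

G, Bb, Db, F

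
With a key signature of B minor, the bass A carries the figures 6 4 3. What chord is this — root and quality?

D major seventh

The figures 6 4 3 indicate a seventh chord in second inversion.
In second inversion the root lies a fourth above the bass: a fourth above A in B minor is D.
The chord tones are A, C#, D, F#, giving D major seventh.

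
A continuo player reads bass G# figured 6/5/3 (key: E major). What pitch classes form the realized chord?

G#, B, D#, E

A third above G# in this key is B.
A fifth above G# in this key is D#.
A sixth above G# in this key is E.
Together with the bass G#, this spells E major seventh in first inversion.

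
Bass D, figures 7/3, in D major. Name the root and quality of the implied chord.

The figures 7/3 indicate a seventh chord in root position.
In root position the bass is the root, so the root is D.
The chord tones are D, F#, A, C#, giving D major seventh.

D major seventh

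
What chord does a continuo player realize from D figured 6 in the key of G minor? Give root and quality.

Bb major

The figures 6 indicate a triad in first inversion.
In first inversion the root lies a sixth above the bass: a sixth above D in G minor is Bb.
The chord tones are D, F, Bb, giving Bb major.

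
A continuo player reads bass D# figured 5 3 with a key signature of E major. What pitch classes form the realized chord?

D#, F#, A

A third above D# in this key is F#.
A fifth above D# in this key is A.
Together with the bass D#, this spells D# diminished in root position.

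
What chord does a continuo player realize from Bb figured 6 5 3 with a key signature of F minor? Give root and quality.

G half-diminished seventh

The figures 6 5 3 indicate a seventh chord in first inversion.
In first inversion the root lies a sixth above the bass: a sixth above Bb in F minor is G.
The chord tones are Bb, Db, F, G, giving G half-diminished seventh.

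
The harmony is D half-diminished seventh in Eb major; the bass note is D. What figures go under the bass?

7

D is the root of D half-diminished seventh, so the chord is in root position.
A seventh chord in root position is figured 7/5/3, conventionally abbreviated 7.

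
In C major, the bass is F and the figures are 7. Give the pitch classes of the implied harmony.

F, A, C, E

The written figures 7 are shorthand for 7/5/3: the 5/3 are implied.
A third above F in this key is A.
A fifth above F in this key is C.
A seventh above F in this key is E.
Together with the bass F, this spells F major seventh in root position.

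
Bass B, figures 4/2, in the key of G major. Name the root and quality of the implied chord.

The figures 4/2 indicate a seventh chord in third inversion.
In third inversion the root lies a second above the bass: a second above B in G major is C.
The chord tones are B, C, E, G, giving C major seventh.

C major seventh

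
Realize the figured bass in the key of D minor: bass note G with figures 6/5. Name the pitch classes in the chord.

The written figures 6/5 are shorthand for 6/5/3: the 3 is implied.
A third above G in this key is Bb.
A fifth above G in this key is D.
A sixth above G in this key is E.
Together with the bass G, this spells E half-diminished seventh in first inversion.

G, Bb, D, E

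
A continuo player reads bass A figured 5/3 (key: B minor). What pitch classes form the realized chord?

A third above A in this key is C#.
A fifth above A in this key is E.
Together with the bass A, this spells A major in root position.

A, C#, E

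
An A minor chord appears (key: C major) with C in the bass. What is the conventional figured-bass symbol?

6

C is the third of A minor, so the chord is in first inversion.
A triad in first inversion is figured 6/3, conventionally abbreviated 6.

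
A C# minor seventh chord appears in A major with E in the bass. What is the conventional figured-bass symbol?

6/5

E is the third of C# minor seventh, so the chord is in first inversion.
A seventh chord in first inversion is figured 6/5/3, conventionally abbreviated 6/5.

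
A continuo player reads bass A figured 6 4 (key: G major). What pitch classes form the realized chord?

A, D, F#

A fourth above A in this key is D.
A sixth above A in this key is F#.
Together with the bass A, this spells D major in second inversion.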